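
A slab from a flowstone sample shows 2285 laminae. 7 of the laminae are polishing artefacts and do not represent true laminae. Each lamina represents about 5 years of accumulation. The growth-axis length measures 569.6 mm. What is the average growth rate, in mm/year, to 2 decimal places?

True lamina count = 2285 − 7 = 2278.
At 5 years per lamina, 2278 × 5 = 11390 years.
Mean rate = 569.6 mm / 11390 years ≈ 0.05 mm/year.

0.05 mm/year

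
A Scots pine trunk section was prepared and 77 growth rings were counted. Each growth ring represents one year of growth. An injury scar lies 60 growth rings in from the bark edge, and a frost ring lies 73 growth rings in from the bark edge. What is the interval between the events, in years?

13 yr

73 − 60 = 13 growth rings lie between the two events.
One growth ring per year makes the interval 13 years.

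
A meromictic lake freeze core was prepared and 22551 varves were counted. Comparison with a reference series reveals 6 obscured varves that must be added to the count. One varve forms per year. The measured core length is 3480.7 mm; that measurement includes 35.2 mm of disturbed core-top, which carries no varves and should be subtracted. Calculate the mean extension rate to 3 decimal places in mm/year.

0.153 mm/year

After corrections the count is 22551 + 6 = 22557 varves.
The growth record spans 3480.7 − 35.2 = 3445.5 mm.
Extension rate ≈ 3445.5 / 22557 = 0.153 mm/year.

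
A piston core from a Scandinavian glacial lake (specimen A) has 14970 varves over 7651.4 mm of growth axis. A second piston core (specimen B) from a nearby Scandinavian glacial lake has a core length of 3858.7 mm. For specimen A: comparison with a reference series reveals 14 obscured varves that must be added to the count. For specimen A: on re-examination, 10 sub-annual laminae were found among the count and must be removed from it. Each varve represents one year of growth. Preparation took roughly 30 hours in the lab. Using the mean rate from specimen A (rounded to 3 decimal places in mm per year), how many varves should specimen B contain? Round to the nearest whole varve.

7551 varves

Specimen A: after corrections the count is 14970 − 10 + 14 = 14974 varves.
A: Mean rate = 7651.4 mm / 14974 years ≈ 0.511 mm per year.
B spans 3858.7 / 0.511 = 7551.27 years ≈ 7551 varves.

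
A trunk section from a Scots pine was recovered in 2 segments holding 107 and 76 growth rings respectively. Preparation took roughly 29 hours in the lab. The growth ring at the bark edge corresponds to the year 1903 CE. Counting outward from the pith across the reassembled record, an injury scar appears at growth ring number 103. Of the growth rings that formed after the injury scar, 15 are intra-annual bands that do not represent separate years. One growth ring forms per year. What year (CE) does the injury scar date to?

Total growth rings = 107 + 76 = 183.
183 − 103 = 80 growth rings lie beyond the injury scar toward the bark edge.
80 − 15 false = 65 true growth rings after the injury scar.
1903 − 65 = 1838 CE.

1838 CE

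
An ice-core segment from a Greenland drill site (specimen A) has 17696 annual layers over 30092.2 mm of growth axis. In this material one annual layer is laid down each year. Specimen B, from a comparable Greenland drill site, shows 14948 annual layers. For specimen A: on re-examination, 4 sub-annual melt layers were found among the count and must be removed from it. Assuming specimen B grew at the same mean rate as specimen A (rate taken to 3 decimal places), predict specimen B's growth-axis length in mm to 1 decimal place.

25426.5 mm

Specimen A: correcting the raw count gives 17696 − 4 = 17692 true annual layers.
A: 30092.2 mm over 17692 years gives 30092.2 / 17692 ≈ 1.701 mm per year.
For B, 1.701 mm/year × 14948 years = 25426.5 mm.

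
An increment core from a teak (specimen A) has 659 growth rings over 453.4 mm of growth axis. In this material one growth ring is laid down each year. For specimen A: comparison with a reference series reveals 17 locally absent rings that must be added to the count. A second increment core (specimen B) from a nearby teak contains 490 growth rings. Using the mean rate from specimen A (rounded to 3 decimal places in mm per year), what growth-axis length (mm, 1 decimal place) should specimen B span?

328.8 mm

Specimen A: true growth ring count = 659 + 17 = 676.
A: Mean rate = 453.4 mm / 676 years ≈ 0.671 mm/year.
Length of B = 0.671 × 490 = 328.8 mm.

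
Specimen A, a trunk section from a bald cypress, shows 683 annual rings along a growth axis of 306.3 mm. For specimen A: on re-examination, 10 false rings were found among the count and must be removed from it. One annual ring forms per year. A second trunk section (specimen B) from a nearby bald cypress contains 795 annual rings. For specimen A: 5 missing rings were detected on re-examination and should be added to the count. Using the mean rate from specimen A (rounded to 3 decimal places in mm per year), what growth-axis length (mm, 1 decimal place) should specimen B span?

Specimen A: adjusted count: 683 − 10 + 5 = 678 annual rings.
A: 306.3 mm over 678 years gives 306.3 / 678 ≈ 0.452 mm per year.
B's length ≈ 0.452 × 795 = 359.3 mm.

359.3 mm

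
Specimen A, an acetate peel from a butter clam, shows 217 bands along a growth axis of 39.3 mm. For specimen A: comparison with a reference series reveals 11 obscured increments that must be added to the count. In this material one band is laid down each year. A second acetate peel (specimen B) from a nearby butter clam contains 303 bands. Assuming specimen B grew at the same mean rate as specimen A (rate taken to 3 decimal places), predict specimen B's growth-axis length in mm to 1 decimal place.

Specimen A: correcting the raw count gives 217 + 11 = 228 true bands.
A: Extension rate ≈ 39.3 / 228 = 0.172 mm per year.
For B, 0.172 mm/year × 303 years = 52.1 mm.

52.1 mm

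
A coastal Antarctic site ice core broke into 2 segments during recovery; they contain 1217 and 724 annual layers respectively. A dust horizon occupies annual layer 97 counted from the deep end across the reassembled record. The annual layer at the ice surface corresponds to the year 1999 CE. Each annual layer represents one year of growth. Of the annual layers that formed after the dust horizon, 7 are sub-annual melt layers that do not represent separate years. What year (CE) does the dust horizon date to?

162 CE

Total annual layers = 1217 + 724 = 1941.
The dust horizon sits at annual layer 97 from the deep end, so 1941 − 97 = 1844 annual layers formed after it.
Excluding 7 false annual layers: 1844 − 7 = 1837.
1999 − 1837 = 162 CE.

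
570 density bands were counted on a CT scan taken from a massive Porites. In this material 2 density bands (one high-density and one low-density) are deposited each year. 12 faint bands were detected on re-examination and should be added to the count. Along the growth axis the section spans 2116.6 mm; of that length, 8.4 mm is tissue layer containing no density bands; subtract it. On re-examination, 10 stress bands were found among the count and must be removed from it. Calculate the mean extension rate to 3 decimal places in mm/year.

7.371 mm/year

Correcting the raw count gives 570 − 10 + 12 = 572 true density bands.
Dividing by 2 density bands per year: 572 / 2 = 286 years.
The growth record spans 2116.6 − 8.4 = 2108.2 mm.
Mean rate = 2108.2 mm / 286 years ≈ 7.371 mm/year.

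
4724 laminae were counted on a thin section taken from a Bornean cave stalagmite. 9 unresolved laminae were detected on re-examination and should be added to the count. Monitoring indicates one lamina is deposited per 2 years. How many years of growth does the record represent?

9466 yr

Adjusted count: 4724 + 9 = 4733 laminae.
Multiplying by 2 years per lamina: 4733 × 2 = 9466 years.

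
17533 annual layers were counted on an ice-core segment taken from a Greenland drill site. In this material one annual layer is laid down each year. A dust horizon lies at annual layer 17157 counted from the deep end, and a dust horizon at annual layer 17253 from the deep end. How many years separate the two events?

The two markers are separated by 17253 − 17157 = 96 annual layers.
One annual layer per year makes the interval 96 years.

96 years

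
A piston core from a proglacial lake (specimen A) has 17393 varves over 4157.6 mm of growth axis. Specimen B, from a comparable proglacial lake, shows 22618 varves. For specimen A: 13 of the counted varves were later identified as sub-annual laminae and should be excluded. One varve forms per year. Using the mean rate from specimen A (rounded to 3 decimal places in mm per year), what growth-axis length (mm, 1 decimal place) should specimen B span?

Specimen A: correcting the raw count gives 17393 − 13 = 17380 true varves.
A: 4157.6 mm over 17380 years gives 4157.6 / 17380 ≈ 0.239 mm/year.
Length of B = 0.239 × 22618 = 5405.7 mm.

5405.7 mm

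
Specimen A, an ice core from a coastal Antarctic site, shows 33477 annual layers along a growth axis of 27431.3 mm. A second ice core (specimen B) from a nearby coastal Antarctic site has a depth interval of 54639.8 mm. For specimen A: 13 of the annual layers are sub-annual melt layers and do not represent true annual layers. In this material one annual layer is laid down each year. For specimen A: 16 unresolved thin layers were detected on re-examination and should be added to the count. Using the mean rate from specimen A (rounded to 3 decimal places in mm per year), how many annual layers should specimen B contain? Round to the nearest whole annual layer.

Specimen A: after corrections the count is 33477 − 13 + 16 = 33480 annual layers.
A: Mean rate = 27431.3 mm / 33480 years ≈ 0.819 mm/yr.
B spans 54639.8 / 0.819 = 66715.26 years ≈ 66715 annual layers.

66715 annual layers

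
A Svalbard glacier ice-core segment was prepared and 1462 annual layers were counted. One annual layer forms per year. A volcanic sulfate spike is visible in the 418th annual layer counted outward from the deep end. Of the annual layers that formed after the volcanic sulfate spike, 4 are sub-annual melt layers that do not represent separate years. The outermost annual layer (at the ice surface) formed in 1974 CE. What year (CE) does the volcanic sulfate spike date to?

934 CE

Between annual layer 418 and the ice surface there are 1462 − 418 = 1044 annual layers.
Excluding 4 false annual layers: 1044 − 4 = 1040.
The annual layer at the ice surface is 1974 CE, so the volcanic sulfate spike dates to 1974 − 1040 = 934 CE.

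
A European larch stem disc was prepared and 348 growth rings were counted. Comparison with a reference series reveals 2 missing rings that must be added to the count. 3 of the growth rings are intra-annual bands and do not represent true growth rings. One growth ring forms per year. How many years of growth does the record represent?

Adjusted count: 348 − 3 + 2 = 347 growth rings.
At one growth ring per year, that is 347 years.

347 years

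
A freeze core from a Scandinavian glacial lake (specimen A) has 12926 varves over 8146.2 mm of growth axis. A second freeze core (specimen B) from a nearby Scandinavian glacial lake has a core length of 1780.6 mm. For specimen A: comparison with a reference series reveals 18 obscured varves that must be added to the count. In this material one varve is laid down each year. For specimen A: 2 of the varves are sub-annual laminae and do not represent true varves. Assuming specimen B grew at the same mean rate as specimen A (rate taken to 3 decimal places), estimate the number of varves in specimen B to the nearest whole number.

2831 varves

Specimen A: adjusted count: 12926 − 2 + 18 = 12942 varves.
A: Mean rate = 8146.2 mm / 12942 years ≈ 0.629 mm per year.
Specimen B: 1780.6 mm / 0.629 mm per year = 2830.84 years ≈ 2831 varves.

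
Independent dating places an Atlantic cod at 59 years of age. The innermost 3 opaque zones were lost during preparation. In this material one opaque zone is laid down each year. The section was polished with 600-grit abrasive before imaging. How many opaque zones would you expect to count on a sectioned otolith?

One opaque zone per year gives 59 opaque zones over 59 years.
59 − 3 missed = 56 opaque zones expected in the prepared section.

56 opaque zones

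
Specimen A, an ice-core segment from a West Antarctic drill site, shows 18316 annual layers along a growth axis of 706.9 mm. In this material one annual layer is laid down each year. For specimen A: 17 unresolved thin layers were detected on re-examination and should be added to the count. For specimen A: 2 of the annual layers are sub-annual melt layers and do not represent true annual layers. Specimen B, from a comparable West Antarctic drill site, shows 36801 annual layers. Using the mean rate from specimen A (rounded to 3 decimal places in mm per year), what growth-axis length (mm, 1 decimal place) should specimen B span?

1435.2 mm

Specimen A: true annual layer count = 18316 − 2 + 17 = 18331.
A: Mean rate = 706.9 mm / 18331 years ≈ 0.039 mm/yr.
For B, 0.039 mm/year × 36801 years = 1435.2 mm.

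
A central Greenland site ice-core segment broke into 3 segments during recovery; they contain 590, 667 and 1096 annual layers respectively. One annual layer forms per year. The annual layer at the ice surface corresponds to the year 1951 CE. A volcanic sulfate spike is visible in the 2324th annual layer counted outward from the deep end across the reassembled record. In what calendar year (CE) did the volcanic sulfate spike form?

Total annual layers = 590 + 667 + 1096 = 2353.
Between annual layer 2324 and the ice surface there are 2353 − 2324 = 29 annual layers.
1951 − 29 = 1922 CE.

1922 CE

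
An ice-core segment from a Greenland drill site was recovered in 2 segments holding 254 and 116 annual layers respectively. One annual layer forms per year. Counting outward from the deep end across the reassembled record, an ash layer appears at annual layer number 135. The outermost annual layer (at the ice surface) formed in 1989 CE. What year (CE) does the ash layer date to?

1754 CE

Total annual layers = 254 + 116 = 370.
370 − 135 = 235 annual layers lie beyond the ash layer toward the ice surface.
Counting back 235 years from 1989 CE places the ash layer in 1989 − 235 = 1754 CE.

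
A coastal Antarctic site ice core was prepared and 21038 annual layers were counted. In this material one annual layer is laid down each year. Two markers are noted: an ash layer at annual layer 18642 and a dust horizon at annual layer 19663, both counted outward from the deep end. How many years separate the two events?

The two markers are separated by 19663 − 18642 = 1021 annual layers.
At one annual layer per year, 1021 years elapsed between them.

1021 years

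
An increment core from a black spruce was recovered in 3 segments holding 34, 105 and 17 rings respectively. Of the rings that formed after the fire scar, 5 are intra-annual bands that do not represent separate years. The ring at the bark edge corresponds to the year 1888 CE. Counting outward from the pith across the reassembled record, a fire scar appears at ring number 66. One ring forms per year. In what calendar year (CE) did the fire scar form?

1803 CE

Total rings = 34 + 105 + 17 = 156.
The fire scar sits at ring 66 from the pith, so 156 − 66 = 90 rings formed after it.
90 − 5 false = 85 true rings after the fire scar.
Counting back 85 years from 1888 CE places the fire scar in 1888 − 85 = 1803 CE.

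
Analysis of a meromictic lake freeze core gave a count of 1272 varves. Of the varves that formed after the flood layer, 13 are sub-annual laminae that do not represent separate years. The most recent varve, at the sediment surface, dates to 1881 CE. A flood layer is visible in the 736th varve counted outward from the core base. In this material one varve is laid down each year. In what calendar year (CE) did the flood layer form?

The flood layer sits at varve 736 from the core base, so 1272 − 736 = 536 varves formed after it.
Excluding 13 false varves: 536 − 13 = 523.
The varve at the sediment surface is 1881 CE, so the flood layer dates to 1881 − 523 = 1358 CE.

1358 CE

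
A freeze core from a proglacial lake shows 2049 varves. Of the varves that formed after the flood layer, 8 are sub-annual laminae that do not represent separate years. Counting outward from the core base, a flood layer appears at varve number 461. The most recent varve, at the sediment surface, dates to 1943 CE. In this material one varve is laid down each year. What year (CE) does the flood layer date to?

363 CE

2049 − 461 = 1588 varves lie beyond the flood layer toward the sediment surface.
Removing the 8 false varves leaves 1588 − 8 = 1580 true varves beyond the flood layer.
1943 − 1580 = 363 CE.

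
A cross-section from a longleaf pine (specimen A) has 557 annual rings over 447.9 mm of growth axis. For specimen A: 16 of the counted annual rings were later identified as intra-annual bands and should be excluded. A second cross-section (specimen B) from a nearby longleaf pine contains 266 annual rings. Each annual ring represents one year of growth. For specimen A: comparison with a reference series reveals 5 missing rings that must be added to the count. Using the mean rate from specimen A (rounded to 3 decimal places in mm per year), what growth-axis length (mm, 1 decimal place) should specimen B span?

218.1 mm

Specimen A: adjusted count: 557 − 16 + 5 = 546 annual rings.
A: Mean rate = 447.9 mm / 546 years ≈ 0.820 mm/yr.
B's length ≈ 0.820 × 266 = 218.1 mm.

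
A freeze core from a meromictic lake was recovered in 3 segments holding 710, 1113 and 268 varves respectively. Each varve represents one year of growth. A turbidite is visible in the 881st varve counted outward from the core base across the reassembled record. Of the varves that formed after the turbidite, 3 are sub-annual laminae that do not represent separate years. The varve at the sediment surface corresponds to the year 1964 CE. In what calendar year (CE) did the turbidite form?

Total varves = 710 + 1113 + 268 = 2091.
The turbidite sits at varve 881 from the core base, so 2091 − 881 = 1210 varves formed after it.
Removing the 3 false varves leaves 1210 − 3 = 1207 true varves beyond the turbidite.
1964 − 1207 = 757 CE.

757 CE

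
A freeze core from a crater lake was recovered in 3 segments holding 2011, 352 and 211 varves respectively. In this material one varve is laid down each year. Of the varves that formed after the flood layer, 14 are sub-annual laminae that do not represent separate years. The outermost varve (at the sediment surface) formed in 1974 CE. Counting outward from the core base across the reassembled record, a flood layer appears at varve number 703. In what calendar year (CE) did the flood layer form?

117 CE

Total varves = 2011 + 352 + 211 = 2574.
Between varve 703 and the sediment surface there are 2574 − 703 = 1871 varves.
Excluding 14 false varves: 1871 − 14 = 1857.
1974 − 1857 = 117 CE.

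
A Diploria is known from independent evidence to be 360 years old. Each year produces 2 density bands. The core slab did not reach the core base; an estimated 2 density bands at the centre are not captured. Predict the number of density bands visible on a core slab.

Expected density bands: 360 × 2 = 720.
720 − 2 missed = 718 density bands expected in the prepared section.

718 density bands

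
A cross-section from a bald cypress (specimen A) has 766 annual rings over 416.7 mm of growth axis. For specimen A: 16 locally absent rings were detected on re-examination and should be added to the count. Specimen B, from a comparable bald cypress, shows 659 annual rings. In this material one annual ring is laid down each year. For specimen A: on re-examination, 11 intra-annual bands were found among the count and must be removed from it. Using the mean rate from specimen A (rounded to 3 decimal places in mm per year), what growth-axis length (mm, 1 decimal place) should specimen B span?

Specimen A: correcting the raw count gives 766 − 11 + 16 = 771 true annual rings.
A: 416.7 mm over 771 years gives 416.7 / 771 ≈ 0.540 mm per year.
B's length ≈ 0.540 × 659 = 355.9 mm.

355.9 mm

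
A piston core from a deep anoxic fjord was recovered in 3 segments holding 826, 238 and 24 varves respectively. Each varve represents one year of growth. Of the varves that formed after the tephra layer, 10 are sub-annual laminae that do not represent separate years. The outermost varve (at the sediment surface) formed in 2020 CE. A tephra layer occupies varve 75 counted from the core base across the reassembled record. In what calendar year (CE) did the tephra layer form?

Total varves = 826 + 238 + 24 = 1088.
1088 − 75 = 1013 varves lie beyond the tephra layer toward the sediment surface.
Removing the 10 false varves leaves 1013 − 10 = 1003 true varves beyond the tephra layer.
Counting back 1003 years from 2020 CE places the tephra layer in 2020 − 1003 = 1017 CE.

1017 CE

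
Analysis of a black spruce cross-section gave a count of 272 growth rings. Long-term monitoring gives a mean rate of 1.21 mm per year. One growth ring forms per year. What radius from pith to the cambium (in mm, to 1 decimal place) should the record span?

329.1 mm

The record spans 272 years at 1.21 mm per year.
Length ≈ 1.21 × 272 = 329.1 mm.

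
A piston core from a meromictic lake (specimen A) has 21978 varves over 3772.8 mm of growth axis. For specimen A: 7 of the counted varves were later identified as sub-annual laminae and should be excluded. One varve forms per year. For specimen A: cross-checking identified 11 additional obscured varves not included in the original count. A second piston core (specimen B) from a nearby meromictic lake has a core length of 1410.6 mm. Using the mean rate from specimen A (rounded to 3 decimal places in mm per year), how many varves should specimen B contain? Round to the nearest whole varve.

Specimen A: adjusted count: 21978 − 7 + 11 = 21982 varves.
A: Extension rate ≈ 3772.8 / 21982 = 0.172 mm/year.
For B, 1410.6 / 0.172 = 8201.16 years ≈ 8201 varves.

8201 varves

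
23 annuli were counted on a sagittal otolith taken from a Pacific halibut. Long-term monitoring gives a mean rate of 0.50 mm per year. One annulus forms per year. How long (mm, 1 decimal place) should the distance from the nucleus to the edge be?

The record spans 23 years at 0.50 mm per year.
Length ≈ 0.50 × 23 = 11.5 mm.

11.5 mm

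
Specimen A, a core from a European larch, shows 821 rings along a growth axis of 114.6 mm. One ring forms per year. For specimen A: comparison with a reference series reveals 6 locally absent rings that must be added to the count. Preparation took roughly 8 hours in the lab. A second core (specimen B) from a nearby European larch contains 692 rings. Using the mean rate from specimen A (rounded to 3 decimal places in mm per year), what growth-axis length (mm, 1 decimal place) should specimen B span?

Specimen A: true ring count = 821 + 6 = 827.
A: Mean rate = 114.6 mm / 827 years ≈ 0.139 mm per year.
Length of B = 0.139 × 692 = 96.2 mm.

96.2 mm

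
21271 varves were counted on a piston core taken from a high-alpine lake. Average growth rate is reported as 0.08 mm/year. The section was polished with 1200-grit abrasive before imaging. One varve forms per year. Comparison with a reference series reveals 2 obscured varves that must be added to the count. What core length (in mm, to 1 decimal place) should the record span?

1701.8 mm

True varve count = 21271 + 2 = 21273.
21273 years at 0.08 mm/year gives 0.08 × 21273 = 1701.8 mm.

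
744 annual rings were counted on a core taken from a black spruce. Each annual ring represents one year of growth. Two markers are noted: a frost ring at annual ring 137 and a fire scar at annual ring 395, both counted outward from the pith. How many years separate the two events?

395 − 137 = 258 annual rings lie between the two events.
One annual ring per year makes the interval 258 years.

258 years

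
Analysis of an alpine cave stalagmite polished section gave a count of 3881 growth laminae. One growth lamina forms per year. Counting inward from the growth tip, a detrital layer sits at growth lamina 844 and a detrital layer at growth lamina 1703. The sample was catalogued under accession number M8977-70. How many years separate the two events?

859 yr

Separation: 1703 − 844 = 859 growth laminae.
At one growth lamina per year, 859 years elapsed between them.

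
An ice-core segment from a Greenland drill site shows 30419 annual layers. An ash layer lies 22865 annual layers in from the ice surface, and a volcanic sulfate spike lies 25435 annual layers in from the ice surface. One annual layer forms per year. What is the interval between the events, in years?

2570 years

The two markers are separated by 25435 − 22865 = 2570 annual layers.
That is 2570 years at one annual layer per year.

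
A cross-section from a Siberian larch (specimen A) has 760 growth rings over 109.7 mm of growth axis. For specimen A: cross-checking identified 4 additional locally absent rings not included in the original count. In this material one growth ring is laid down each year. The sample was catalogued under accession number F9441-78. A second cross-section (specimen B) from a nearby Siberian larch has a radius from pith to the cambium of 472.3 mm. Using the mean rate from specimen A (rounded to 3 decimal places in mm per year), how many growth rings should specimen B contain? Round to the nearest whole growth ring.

Specimen A: correcting the raw count gives 760 + 4 = 764 true growth rings.
A: Mean rate = 109.7 mm / 764 years ≈ 0.144 mm/yr.
Specimen B: 472.3 mm / 0.144 mm per year = 3279.86 years ≈ 3280 growth rings.

3280 growth rings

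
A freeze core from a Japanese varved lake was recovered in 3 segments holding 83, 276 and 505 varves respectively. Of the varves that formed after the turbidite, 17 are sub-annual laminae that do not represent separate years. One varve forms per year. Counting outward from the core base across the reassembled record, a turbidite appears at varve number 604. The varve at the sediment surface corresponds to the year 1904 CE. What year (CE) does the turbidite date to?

Total varves = 83 + 276 + 505 = 864.
Between varve 604 and the sediment surface there are 864 − 604 = 260 varves.
Excluding 17 false varves: 260 − 17 = 243.
Counting back 243 years from 1904 CE places the turbidite in 1904 − 243 = 1661 CE.

1661 CE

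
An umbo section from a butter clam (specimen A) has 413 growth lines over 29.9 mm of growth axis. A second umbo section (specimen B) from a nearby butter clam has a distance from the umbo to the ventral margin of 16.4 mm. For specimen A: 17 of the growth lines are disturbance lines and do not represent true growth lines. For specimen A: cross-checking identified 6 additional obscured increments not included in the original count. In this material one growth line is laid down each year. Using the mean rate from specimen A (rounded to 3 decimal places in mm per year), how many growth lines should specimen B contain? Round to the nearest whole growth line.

222 growth lines

Specimen A: true growth line count = 413 − 17 + 6 = 402.
A: Mean rate = 29.9 mm / 402 years ≈ 0.074 mm per year.
For B, 16.4 / 0.074 = 221.62 years ≈ 222 growth lines.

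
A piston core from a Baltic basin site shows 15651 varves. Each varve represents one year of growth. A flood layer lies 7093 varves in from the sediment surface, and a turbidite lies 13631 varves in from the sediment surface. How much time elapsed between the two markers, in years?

6538 yr

13631 − 7093 = 6538 varves lie between the two events.
At one varve per year, 6538 years elapsed between them.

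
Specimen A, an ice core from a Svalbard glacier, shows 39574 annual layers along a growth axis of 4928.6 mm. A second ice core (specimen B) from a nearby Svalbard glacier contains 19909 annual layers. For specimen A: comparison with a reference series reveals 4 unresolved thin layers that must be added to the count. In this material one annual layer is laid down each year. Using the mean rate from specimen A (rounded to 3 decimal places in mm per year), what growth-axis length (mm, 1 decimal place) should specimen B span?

Specimen A: adjusted count: 39574 + 4 = 39578 annual layers.
A: Mean rate = 4928.6 mm / 39578 years ≈ 0.125 mm/year.
For B, 0.125 mm/year × 19909 years = 2488.6 mm.

2488.6 mm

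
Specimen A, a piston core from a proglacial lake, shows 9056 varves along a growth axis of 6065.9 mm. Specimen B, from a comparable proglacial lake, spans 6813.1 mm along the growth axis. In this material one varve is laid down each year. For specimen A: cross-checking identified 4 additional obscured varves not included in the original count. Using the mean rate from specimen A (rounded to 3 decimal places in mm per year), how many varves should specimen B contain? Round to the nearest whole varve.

Specimen A: after corrections the count is 9056 + 4 = 9060 varves.
A: Extension rate ≈ 6065.9 / 9060 = 0.670 mm/yr.
For B, 6813.1 / 0.670 = 10168.81 years ≈ 10169 varves.

10169 varves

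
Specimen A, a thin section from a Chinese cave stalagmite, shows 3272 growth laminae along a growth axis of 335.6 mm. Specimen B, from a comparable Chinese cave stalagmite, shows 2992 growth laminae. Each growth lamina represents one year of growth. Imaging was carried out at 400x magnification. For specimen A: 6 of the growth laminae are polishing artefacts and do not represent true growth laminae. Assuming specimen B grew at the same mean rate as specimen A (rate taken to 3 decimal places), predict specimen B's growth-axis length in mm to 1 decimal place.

308.2 mm

Specimen A: adjusted count: 3272 − 6 = 3266 growth laminae.
A: Extension rate ≈ 335.6 / 3266 = 0.103 mm per year.
Length of B = 0.103 × 2992 = 308.2 mm.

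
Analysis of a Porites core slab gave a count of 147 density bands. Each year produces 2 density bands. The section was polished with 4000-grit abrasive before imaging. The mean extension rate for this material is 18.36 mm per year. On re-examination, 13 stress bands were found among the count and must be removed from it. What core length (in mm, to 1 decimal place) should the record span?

1230.1 mm

After corrections the count is 147 − 13 = 134 density bands.
134 density bands at 2 per year is 134 / 2 = 67 years.
Length ≈ 18.36 × 67 = 1230.1 mm.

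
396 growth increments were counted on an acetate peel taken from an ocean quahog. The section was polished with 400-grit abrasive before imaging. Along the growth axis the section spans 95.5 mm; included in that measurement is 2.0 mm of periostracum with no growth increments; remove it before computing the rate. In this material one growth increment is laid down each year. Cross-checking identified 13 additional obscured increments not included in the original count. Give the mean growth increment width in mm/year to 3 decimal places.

0.229 mm/year

Correcting the raw count gives 396 + 13 = 409 true growth increments.
The growth record spans 95.5 − 2.0 = 93.5 mm.
93.5 mm over 409 years gives 93.5 / 409 ≈ 0.229 mm/year.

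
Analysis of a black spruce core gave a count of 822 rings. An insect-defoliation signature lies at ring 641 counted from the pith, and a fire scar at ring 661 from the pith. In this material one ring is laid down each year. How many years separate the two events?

20 years

The two markers are separated by 661 − 641 = 20 rings.
One ring per year makes the interval 20 years.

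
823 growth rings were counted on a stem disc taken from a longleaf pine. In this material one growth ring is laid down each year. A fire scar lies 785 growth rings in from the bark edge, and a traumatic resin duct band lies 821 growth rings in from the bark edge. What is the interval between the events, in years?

Separation: 821 − 785 = 36 growth rings.
That is 36 years at one growth ring per year.

36 yr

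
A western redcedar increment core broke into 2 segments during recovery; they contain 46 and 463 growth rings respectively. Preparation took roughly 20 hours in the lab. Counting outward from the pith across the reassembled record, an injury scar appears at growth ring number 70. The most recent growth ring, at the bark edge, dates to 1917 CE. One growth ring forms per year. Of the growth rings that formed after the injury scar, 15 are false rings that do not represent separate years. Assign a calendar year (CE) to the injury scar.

1493 CE

Total growth rings = 46 + 463 = 509.
The injury scar sits at growth ring 70 from the pith, so 509 − 70 = 439 growth rings formed after it.
439 − 15 false = 424 true growth rings after the injury scar.
The growth ring at the bark edge is 1917 CE, so the injury scar dates to 1917 − 424 = 1493 CE.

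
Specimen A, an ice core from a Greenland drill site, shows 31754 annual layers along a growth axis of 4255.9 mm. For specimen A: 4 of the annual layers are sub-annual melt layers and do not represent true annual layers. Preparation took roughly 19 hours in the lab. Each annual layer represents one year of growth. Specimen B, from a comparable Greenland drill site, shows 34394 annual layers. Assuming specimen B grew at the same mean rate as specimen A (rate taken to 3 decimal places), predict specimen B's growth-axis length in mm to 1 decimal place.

Specimen A: adjusted count: 31754 − 4 = 31750 annual layers.
A: 4255.9 mm over 31750 years gives 4255.9 / 31750 ≈ 0.134 mm per year.
B's length ≈ 0.134 × 34394 = 4608.8 mm.

4608.8 mm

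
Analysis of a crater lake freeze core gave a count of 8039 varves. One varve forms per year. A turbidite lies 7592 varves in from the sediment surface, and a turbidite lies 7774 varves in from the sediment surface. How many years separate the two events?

182 years

7774 − 7592 = 182 varves lie between the two events.
At one varve per year, 182 years elapsed between them.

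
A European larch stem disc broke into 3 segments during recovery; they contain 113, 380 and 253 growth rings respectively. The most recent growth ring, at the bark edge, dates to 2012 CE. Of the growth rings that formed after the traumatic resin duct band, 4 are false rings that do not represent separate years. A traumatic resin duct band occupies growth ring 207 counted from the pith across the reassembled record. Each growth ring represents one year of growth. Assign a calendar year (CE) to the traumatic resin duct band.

1477 CE

Total growth rings = 113 + 380 + 253 = 746.
746 − 207 = 539 growth rings lie beyond the traumatic resin duct band toward the bark edge.
Removing the 4 false growth rings leaves 539 − 4 = 535 true growth rings beyond the traumatic resin duct band.
Counting back 535 years from 2012 CE places the traumatic resin duct band in 2012 − 535 = 1477 CE.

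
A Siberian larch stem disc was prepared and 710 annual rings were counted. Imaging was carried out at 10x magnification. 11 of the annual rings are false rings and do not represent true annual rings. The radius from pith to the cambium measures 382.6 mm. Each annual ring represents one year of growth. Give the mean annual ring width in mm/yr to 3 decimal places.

0.547 mm/yr

After corrections the count is 710 − 11 = 699 annual rings.
Mean rate = 382.6 mm / 699 years ≈ 0.547 mm/yr.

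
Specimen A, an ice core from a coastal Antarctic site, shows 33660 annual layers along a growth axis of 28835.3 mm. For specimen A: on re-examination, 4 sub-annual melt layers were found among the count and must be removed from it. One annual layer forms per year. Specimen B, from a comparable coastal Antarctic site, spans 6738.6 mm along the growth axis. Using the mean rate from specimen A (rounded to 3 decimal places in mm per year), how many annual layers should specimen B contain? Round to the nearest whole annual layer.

7863 annual layers

Specimen A: adjusted count: 33660 − 4 = 33656 annual layers.
A: Extension rate ≈ 28835.3 / 33656 = 0.857 mm/yr.
Specimen B: 6738.6 mm / 0.857 mm per year = 7863.01 years ≈ 7863 annual layers.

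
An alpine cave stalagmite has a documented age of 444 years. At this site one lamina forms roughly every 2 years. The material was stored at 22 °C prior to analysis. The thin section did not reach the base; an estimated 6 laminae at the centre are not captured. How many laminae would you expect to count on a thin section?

Expected laminae: 444 / 2 = 222.
222 − 6 missed = 216 laminae expected in the prepared section.

216 laminae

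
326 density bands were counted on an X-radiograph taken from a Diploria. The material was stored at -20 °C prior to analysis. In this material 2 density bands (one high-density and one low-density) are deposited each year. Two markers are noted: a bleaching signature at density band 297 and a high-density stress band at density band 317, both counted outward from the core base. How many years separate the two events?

317 − 297 = 20 density bands lie between the two events.
Dividing by 2 density bands per year: 20 / 2 = 10 years.

10 years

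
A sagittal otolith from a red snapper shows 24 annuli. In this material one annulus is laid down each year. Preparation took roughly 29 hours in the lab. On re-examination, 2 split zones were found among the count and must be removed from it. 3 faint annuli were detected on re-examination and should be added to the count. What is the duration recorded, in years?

Correcting the raw count gives 24 − 2 + 3 = 25 true annuli.
At one annulus per year, that is 25 years.

25 yr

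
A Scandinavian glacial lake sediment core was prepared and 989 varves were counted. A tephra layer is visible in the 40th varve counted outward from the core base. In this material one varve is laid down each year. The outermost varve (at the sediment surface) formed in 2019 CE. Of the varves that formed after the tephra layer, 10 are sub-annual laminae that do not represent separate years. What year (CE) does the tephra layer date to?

1080 CE

Between varve 40 and the sediment surface there are 989 − 40 = 949 varves.
Removing the 10 false varves leaves 949 − 10 = 939 true varves beyond the tephra layer.
Counting back 939 years from 2019 CE places the tephra layer in 2019 − 939 = 1080 CE.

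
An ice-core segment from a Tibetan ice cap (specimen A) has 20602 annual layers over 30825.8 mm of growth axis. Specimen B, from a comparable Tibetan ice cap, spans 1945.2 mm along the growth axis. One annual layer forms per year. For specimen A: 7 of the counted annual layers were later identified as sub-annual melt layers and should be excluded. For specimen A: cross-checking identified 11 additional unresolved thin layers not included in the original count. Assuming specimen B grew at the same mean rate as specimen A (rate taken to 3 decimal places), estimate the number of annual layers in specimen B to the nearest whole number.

Specimen A: adjusted count: 20602 − 7 + 11 = 20606 annual layers.
A: Extension rate ≈ 30825.8 / 20606 = 1.496 mm/year.
Specimen B: 1945.2 mm / 1.496 mm per year = 1300.27 years ≈ 1300 annual layers.

1300 annual layers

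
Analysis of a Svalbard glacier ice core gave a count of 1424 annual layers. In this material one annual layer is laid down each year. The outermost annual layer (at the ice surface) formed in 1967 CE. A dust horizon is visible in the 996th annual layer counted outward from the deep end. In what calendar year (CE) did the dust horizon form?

1424 − 996 = 428 annual layers lie beyond the dust horizon toward the ice surface.
Counting back 428 years from 1967 CE places the dust horizon in 1967 − 428 = 1539 CE.

1539 CE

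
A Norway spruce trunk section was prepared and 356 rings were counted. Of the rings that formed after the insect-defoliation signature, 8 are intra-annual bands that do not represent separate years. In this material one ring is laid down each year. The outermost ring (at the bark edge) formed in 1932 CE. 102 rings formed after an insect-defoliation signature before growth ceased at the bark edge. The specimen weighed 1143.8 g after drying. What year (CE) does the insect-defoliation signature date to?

1838 CE

102 rings formed after the insect-defoliation signature.
Removing the 8 false rings leaves 102 − 8 = 94 true rings beyond the insect-defoliation signature.
1932 − 94 = 1838 CE.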